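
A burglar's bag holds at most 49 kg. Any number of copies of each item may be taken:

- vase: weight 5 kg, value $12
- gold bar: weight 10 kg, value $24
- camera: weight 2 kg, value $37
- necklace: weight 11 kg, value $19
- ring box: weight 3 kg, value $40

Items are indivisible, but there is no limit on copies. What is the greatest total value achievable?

$891

Best value-per-unit is camera at 37/2; filling with it alone gives 24×37 = 888.
Optimal mix: 23×camera + 1×ring box → weight 49, value 891.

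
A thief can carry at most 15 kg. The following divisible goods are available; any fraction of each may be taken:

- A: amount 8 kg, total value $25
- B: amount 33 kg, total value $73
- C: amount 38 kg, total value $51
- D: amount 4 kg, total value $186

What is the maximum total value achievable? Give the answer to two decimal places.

217.64

Take in order of value per unit:
- D (186/4 per unit): all 4 → value 186, running total 186.00
- A (25/8 per unit): all 8 → value 25, running total 211.00
- B (73/33 per unit): 3 of 33 → value 3×73/33 = 6.6364, running total 217.64
Total 217.64.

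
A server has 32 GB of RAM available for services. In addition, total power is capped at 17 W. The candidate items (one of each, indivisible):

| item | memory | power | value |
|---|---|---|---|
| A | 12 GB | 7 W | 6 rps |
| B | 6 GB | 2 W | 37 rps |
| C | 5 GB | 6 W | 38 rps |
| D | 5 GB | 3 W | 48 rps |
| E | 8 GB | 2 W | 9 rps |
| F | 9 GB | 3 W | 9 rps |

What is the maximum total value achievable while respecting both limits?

Feasible sets respecting both limits:
- B+C+D+E: memory 24, power 13, value 132
- B+C+D+F: memory 25, power 14, value 132
- B+C+D: memory 16, power 11, value 123
- C+D+E+F: memory 27, power 14, value 104
Best: 132 rps.

132 rps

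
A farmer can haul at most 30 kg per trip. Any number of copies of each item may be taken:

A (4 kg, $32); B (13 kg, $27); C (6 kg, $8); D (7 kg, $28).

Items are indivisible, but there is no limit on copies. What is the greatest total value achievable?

$224

Best value-per-unit is A at 32/4, and filling with it alone uses weight 7×4=28. No mix of the others beats 7×32 = 224.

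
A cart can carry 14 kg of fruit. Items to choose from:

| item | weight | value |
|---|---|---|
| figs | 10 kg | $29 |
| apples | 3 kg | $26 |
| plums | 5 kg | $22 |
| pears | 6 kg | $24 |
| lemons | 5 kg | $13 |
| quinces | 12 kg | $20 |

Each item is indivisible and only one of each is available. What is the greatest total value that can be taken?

$72

This is a 0/1 knapsack; check combinations near the capacity.
- apples+plums+pears: weight 3+5+6=14, value 26+22+24=72
- apples+pears+lemons: weight 3+6+5=14, value 26+24+13=63
- apples+plums+lemons: weight 3+5+5=13, value 26+22+13=61
- figs+apples: weight 10+3=13, value 29+26=55
- apples+pears: weight 3+6=9, value 26+24=50
Best: $72.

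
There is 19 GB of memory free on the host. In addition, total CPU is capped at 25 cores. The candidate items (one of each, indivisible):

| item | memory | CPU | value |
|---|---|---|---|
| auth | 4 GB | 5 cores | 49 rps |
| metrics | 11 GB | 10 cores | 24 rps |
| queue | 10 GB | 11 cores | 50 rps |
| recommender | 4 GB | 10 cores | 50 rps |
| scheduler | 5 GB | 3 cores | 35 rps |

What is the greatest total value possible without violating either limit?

Feasible sets respecting both limits:
- queue+recommender+scheduler: memory 19, CPU 24, value 135
- auth+queue+scheduler: memory 19, CPU 19, value 134
- auth+recommender+scheduler: memory 13, CPU 18, value 134
Best: 135 rps.

135 rps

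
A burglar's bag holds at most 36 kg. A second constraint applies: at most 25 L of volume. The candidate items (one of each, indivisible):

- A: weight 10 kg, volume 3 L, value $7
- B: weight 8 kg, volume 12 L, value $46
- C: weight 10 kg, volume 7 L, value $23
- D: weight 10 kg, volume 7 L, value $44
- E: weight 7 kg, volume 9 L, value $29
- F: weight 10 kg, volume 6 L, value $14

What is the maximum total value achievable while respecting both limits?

$104

Feasible sets respecting both limits:
- B+D+F: weight 28, volume 25, value 104
- A+B+D: weight 28, volume 22, value 97
- C+D+E: weight 27, volume 23, value 96
Best: $104.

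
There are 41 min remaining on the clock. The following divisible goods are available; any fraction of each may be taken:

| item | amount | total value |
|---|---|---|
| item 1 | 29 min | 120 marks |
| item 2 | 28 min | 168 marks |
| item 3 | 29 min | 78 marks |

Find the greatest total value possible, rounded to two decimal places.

221.79

Take in order of value per unit:
- item 2 (168/28 per unit): all 28 → value 168, running total 168.00
- item 1 (120/29 per unit): 13 of 29 → value 13×120/29 = 53.7931, running total 221.79
Total 221.79.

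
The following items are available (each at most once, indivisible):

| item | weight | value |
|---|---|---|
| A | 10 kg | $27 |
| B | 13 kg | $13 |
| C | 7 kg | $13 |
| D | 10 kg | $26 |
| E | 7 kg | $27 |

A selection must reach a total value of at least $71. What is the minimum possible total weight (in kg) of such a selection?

27

Subsets with value ≥ 71, sorted by total weight:
- A+D+E: weight 27, value 80
- A+C+D+E: weight 34, value 93
- A+B+C+E: weight 37, value 80
Minimum weight: 27 kg.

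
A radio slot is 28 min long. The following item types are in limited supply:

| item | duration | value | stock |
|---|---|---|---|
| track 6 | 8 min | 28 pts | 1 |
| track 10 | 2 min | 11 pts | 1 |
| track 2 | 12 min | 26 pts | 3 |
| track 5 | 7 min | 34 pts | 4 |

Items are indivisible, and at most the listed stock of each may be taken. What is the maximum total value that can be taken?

136 pts

Best selections within duration 28 and stock limits:
- 4×track 5: duration 28, value 136
- 1×track 10 + 3×track 5: duration 23, value 113
- 1×track 6 + 1×track 10 + 2×track 5: duration 24, value 107
Best: 136 pts.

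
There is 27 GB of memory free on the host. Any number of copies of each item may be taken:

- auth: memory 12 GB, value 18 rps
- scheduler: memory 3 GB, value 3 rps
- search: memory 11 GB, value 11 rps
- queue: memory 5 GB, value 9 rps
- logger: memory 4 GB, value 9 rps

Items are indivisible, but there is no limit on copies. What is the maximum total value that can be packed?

Best value-per-unit is logger at 9/4; filling with it alone gives 6×9 = 54.
Optimal mix: 1×scheduler + 6×logger → memory 27, value 57.

57 rps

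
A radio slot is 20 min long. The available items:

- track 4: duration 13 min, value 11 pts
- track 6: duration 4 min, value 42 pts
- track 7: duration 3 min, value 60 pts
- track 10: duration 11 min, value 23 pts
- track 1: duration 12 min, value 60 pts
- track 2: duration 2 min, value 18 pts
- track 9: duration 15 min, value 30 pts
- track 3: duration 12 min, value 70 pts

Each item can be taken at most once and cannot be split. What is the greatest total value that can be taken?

Check high-value combinations within 20 min:
- track 6+track 7+track 3: duration 4+3+12=19, value 42+60+70=172
- track 6+track 7+track 1: duration 4+3+12=19, value 42+60+60=162
- track 7+track 2+track 3: duration 3+2+12=17, value 60+18+70=148
- track 6+track 7+track 10+track 2: duration 4+3+11+2=20, value 42+60+23+18=143
- track 7+track 1+track 2: duration 3+12+2=17, value 60+60+18=138
Best: 172 pts.

172 pts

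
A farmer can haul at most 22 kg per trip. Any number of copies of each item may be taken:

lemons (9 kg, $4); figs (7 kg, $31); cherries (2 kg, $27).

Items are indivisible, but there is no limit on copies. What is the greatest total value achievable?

Best value-per-unit is cherries at 27/2, and filling with it alone uses weight 11×2=22. No mix of the others beats 11×27 = 297.

$297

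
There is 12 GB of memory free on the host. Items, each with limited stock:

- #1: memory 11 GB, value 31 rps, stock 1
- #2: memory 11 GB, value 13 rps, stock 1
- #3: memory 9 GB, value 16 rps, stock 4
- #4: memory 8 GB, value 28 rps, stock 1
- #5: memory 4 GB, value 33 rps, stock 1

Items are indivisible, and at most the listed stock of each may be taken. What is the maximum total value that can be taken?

61 rps

Top feasible selections:
- 1×#4 + 1×#5: memory 12, value 61
- 1×#5: memory 4, value 33
- 1×#1: memory 11, value 31
- 1×#4: memory 8, value 28
Best: 61 rps.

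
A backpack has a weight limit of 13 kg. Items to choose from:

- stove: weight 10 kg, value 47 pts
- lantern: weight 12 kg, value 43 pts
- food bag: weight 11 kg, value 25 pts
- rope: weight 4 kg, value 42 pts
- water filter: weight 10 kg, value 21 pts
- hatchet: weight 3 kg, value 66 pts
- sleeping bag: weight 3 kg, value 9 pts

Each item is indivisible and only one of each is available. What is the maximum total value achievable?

Check high-value combinations within 13 kg:
- rope+hatchet+sleeping bag: weight 4+3+3=10, value 42+66+9=117
- stove+hatchet: weight 10+3=13, value 47+66=113
- rope+hatchet: weight 4+3=7, value 42+66=108
Best: 117 pts.

117 pts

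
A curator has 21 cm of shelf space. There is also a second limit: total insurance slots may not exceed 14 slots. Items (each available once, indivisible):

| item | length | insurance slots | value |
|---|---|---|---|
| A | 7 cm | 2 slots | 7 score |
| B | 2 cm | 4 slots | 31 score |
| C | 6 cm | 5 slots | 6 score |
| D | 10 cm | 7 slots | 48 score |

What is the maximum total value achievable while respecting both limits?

86 score

Feasible sets respecting both limits:
- A+B+D: length 19, insurance slots 13, value 86
- B+D: length 12, insurance slots 11, value 79
- A+D: length 17, insurance slots 9, value 55
- C+D: length 16, insurance slots 12, value 54
Best: 86 score.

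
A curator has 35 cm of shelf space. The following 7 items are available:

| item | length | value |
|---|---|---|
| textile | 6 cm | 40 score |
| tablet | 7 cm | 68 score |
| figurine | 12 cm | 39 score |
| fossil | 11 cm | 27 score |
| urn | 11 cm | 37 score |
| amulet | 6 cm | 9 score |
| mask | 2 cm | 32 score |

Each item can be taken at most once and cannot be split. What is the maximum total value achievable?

This is a 0/1 knapsack; check combinations near the capacity.
- textile+tablet+figurine+amulet+mask: length 6+7+12+6+2=33, value 40+68+39+9+32=188
- textile+tablet+urn+amulet+mask: length 6+7+11+6+2=32, value 40+68+37+9+32=186
- textile+tablet+figurine+mask: length 6+7+12+2=27, value 40+68+39+32=179
- textile+tablet+urn+mask: length 6+7+11+2=26, value 40+68+37+32=177
- tablet+figurine+urn+mask: length 7+12+11+2=32, value 68+39+37+32=176
Best: 188 score.

188 score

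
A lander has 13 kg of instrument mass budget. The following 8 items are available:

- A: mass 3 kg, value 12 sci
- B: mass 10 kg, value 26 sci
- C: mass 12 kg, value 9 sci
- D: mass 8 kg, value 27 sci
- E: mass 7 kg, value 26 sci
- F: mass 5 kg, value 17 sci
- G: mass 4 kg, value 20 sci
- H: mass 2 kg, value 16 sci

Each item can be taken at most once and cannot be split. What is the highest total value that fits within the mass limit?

62 sci

Check high-value combinations within 13 kg:
- E+G+H: mass 7+4+2=13, value 26+20+16=62
- A+D+H: mass 3+8+2=13, value 12+27+16=55
- A+E+H: mass 3+7+2=12, value 12+26+16=54
- F+G+H: mass 5+4+2=11, value 17+20+16=53
- A+F+G: mass 3+5+4=12, value 12+17+20=49
Best: 62 sci.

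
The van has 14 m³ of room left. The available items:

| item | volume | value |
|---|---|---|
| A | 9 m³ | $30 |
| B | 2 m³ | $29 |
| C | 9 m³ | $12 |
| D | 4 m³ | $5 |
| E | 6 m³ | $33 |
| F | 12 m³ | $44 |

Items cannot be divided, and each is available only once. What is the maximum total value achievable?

Check high-value combinations within 14 m³:
- B+F: volume 2+12=14, value 29+44=73
- B+D+E: volume 2+4+6=12, value 29+5+33=67
- B+E: volume 2+6=8, value 29+33=62
Best: $73.

$73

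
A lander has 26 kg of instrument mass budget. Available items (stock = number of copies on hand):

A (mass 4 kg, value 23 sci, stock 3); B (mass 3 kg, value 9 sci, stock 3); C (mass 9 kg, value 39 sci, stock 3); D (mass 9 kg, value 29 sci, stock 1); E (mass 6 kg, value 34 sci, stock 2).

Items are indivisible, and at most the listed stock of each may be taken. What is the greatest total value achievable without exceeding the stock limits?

137 sci

Best selections within mass 26 and stock limits:
- 3×A + 2×E: mass 24, value 137
- 2×A + 2×B + 2×E: mass 26, value 132
- 1×A + 1×C + 2×E: mass 25, value 130
Best: 137 sci.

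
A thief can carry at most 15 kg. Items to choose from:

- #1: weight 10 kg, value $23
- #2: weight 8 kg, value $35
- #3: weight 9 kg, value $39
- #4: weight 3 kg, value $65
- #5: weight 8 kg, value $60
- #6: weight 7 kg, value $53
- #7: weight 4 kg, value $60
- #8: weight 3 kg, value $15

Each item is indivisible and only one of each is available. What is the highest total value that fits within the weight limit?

$185

Check high-value combinations within 15 kg:
- #4+#5+#7: weight 3+8+4=15, value 65+60+60=185
- #4+#6+#7: weight 3+7+4=14, value 65+53+60=178
- #2+#4+#7: weight 8+3+4=15, value 35+65+60=160
Best: $185.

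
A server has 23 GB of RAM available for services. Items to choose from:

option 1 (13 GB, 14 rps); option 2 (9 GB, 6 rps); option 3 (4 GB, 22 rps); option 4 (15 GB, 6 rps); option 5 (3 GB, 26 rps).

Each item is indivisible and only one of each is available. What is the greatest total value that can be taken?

This is a 0/1 knapsack; check combinations near the capacity.
- option 1+option 3+option 5: memory 13+4+3=20, value 14+22+26=62
- option 2+option 3+option 5: memory 9+4+3=16, value 6+22+26=54
- option 3+option 4+option 5: memory 4+15+3=22, value 22+6+26=54
Best: 62 rps.

62 rps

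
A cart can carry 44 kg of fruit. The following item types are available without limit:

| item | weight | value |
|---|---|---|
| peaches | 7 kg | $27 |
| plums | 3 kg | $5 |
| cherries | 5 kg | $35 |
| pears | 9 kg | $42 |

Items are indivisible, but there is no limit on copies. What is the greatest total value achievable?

$287

Best value-per-unit is cherries at 35/5; filling with it alone gives 8×35 = 280.
Optimal mix: 7×cherries + 1×pears → weight 44, value 287.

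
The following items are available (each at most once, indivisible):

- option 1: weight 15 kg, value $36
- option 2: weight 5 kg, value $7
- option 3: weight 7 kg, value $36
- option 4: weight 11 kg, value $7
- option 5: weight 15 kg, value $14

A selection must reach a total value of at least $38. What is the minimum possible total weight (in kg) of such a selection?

12

Subsets with value ≥ 38, sorted by total weight:
- option 2+option 3: weight 12, value 43
- option 3+option 4: weight 18, value 43
- option 1+option 2: weight 20, value 43
Minimum weight: 12 kg.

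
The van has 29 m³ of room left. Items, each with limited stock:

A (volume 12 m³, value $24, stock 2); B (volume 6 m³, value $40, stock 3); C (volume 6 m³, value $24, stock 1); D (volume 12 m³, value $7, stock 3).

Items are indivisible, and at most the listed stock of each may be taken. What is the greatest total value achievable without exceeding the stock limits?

$144

Best selections within volume 29 and stock limits:
- 3×B + 1×C: volume 24, value 144
- 3×B: volume 18, value 120
Best: $144.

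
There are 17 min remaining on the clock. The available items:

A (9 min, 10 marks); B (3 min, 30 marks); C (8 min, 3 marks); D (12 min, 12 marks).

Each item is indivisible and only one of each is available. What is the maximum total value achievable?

Check high-value combinations within 17 min:
- B+D: time 3+12=15, value 30+12=42
- A+B: time 9+3=12, value 10+30=40
- B+C: time 3+8=11, value 30+3=33
- B: time 3, value 30
- A+C: time 9+8=17, value 10+3=13
Best: 42 marks.

42 marks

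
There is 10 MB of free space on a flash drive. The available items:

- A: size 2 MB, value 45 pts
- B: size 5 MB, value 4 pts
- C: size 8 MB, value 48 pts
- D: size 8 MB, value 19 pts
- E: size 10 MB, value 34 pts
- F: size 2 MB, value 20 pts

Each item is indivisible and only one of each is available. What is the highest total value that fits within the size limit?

93 pts

This is a 0/1 knapsack; check combinations near the capacity.
- A+C: size 2+8=10, value 45+48=93
- A+B+F: size 2+5+2=9, value 45+4+20=69
- C+F: size 8+2=10, value 48+20=68
- A+F: size 2+2=4, value 45+20=65
Best: 93 pts.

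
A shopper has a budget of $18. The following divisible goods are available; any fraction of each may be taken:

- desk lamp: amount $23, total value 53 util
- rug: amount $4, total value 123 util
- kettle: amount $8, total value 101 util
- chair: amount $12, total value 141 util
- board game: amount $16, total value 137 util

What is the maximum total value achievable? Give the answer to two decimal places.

294.50

Take in order of value per unit:
- rug (123/4 per unit): all 4 → value 123, running total 123.00
- kettle (101/8 per unit): all 8 → value 101, running total 224.00
- chair (141/12 per unit): 6 of 12 → value 6×141/12 = 70.5000, running total 294.50
Total 294.50.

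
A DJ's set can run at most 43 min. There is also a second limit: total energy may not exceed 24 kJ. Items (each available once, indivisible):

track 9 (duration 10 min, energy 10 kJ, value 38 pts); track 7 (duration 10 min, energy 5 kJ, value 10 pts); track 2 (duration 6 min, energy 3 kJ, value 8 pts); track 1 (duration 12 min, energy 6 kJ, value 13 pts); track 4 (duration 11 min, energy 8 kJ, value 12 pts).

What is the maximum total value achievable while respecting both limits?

69 pts

Feasible sets respecting both limits:
- track 9+track 7+track 2+track 1: duration 38, energy 24, value 69
- track 9+track 1+track 4: duration 33, energy 24, value 63
- track 9+track 7+track 1: duration 32, energy 21, value 61
Best: 69 pts.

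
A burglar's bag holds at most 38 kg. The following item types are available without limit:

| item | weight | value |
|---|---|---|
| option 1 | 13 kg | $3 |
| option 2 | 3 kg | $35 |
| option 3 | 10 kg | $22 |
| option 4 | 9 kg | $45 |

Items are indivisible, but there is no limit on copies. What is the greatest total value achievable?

Best value-per-unit is option 2 at 35/3, and filling with it alone uses weight 12×3=36. No mix of the others beats 12×35 = 420.

$420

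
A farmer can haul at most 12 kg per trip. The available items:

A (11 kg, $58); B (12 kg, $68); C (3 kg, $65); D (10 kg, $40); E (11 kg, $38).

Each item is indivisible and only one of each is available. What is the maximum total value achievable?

$68

This is a 0/1 knapsack; check combinations near the capacity.
- B: weight 12, value 68
- C: weight 3, value 65
- A: weight 11, value 58
Best: $68.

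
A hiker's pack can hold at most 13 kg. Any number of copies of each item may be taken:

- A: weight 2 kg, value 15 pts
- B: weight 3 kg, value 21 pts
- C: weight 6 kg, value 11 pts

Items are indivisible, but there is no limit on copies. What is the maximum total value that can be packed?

Best value-per-unit is A at 15/2; filling with it alone gives 6×15 = 90.
Optimal mix: 5×A + 1×B → weight 13, value 96.

96 pts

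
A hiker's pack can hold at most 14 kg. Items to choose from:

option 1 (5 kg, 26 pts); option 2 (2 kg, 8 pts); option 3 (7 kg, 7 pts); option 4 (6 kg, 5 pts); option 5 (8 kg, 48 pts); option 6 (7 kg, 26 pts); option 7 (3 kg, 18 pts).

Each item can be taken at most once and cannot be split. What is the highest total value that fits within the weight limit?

74 pts

This is a 0/1 knapsack; check combinations near the capacity.
- option 1+option 5: weight 5+8=13, value 26+48=74
- option 2+option 5+option 7: weight 2+8+3=13, value 8+48+18=74
- option 5+option 7: weight 8+3=11, value 48+18=66
Best: 74 pts.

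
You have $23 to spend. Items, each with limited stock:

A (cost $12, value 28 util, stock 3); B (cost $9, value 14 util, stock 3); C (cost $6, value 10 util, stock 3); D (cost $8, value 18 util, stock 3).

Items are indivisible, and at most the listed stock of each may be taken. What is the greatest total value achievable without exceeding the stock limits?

Best selections within cost 23 and stock limits:
- 1×A + 1×D: cost 20, value 46
- 1×C + 2×D: cost 22, value 46
- 1×A + 1×B: cost 21, value 42
- 1×B + 1×C + 1×D: cost 23, value 42
Best: 46 util.

46 util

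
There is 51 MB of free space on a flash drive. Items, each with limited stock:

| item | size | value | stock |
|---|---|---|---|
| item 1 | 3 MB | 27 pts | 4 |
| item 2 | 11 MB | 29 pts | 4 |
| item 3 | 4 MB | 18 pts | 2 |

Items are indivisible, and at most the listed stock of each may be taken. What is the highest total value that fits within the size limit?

213 pts

Top feasible selections:
- 4×item 1 + 3×item 2 + 1×item 3: size 49, value 213
- 3×item 1 + 3×item 2 + 2×item 3: size 50, value 204
- 4×item 1 + 2×item 2 + 2×item 3: size 42, value 202
- 4×item 1 + 3×item 2: size 45, value 195
Best: 213 pts.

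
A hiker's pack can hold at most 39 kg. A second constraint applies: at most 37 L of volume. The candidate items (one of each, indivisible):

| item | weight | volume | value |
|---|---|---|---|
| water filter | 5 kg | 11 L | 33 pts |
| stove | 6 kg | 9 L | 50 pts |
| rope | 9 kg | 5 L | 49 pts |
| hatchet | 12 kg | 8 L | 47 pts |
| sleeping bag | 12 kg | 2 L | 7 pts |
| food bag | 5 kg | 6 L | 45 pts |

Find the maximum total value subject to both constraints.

191 pts

Feasible sets respecting both limits:
- stove+rope+hatchet+food bag: weight 32, volume 28, value 191
- water filter+stove+rope+sleeping bag+food bag: weight 37, volume 33, value 184
- water filter+stove+rope+hatchet: weight 32, volume 33, value 179
- water filter+stove+rope+food bag: weight 25, volume 31, value 177
Best: 191 pts.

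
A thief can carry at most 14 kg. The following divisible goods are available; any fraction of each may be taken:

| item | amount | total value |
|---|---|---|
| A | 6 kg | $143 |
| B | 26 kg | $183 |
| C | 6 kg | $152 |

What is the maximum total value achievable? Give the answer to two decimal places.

Take in order of value per unit:
- C (152/6 per unit): all 6 → value 152, running total 152.00
- A (143/6 per unit): all 6 → value 143, running total 295.00
- B (183/26 per unit): 2 of 26 → value 2×183/26 = 14.0769, running total 309.08
Total 309.08.

309.08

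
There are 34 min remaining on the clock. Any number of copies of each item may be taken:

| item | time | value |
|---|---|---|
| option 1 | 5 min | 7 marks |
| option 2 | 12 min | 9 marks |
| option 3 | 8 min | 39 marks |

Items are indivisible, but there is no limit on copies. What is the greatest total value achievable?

Best value-per-unit is option 3 at 39/8, and filling with it alone uses time 4×8=32. No mix of the others beats 4×39 = 156.

156 marks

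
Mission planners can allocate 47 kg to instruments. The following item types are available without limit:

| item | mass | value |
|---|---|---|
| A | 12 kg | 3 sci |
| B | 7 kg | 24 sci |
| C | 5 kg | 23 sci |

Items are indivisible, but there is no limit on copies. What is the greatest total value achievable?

Best value-per-unit is C at 23/5; filling with it alone gives 9×23 = 207.
Optimal mix: 1×B + 8×C → mass 47, value 208.

208 sci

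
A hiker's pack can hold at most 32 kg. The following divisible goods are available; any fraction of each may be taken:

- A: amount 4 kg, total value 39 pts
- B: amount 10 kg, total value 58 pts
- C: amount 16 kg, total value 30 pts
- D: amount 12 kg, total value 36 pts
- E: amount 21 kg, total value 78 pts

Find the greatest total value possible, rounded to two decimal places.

163.86

Take in order of value per unit:
- A (39/4 per unit): all 4 → value 39, running total 39.00
- B (58/10 per unit): all 10 → value 58, running total 97.00
- E (78/21 per unit): 18 of 21 → value 18×78/21 = 66.8571, running total 163.86
Total 163.86.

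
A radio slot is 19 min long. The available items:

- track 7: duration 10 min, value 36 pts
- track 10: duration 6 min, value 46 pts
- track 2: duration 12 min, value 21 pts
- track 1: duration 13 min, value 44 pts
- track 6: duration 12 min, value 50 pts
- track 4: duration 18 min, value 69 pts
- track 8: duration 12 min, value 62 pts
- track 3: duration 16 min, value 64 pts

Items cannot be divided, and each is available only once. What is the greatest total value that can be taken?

108 pts

Check high-value combinations within 19 min:
- track 10+track 8: duration 6+12=18, value 46+62=108
- track 10+track 6: duration 6+12=18, value 46+50=96
- track 10+track 1: duration 6+13=19, value 46+44=90
Best: 108 pts.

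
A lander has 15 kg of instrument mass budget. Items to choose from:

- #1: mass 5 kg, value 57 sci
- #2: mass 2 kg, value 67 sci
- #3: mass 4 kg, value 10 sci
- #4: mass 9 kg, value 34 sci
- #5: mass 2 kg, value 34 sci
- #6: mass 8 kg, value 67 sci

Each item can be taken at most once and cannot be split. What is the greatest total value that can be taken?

Check high-value combinations within 15 kg:
- #1+#2+#6: mass 5+2+8=15, value 57+67+67=191
- #2+#5+#6: mass 2+2+8=12, value 67+34+67=168
- #1+#2+#3+#5: mass 5+2+4+2=13, value 57+67+10+34=168
- #1+#2+#5: mass 5+2+2=9, value 57+67+34=158
Best: 191 sci.

191 sci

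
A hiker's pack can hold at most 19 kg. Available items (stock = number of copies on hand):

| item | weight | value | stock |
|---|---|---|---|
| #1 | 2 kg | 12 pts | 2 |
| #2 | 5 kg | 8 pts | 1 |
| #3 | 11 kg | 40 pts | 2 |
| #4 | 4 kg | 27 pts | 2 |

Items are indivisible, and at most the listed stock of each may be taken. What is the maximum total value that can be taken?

94 pts

Best selections within weight 19 and stock limits:
- 1×#3 + 2×#4: weight 19, value 94
- 2×#1 + 1×#3 + 1×#4: weight 19, value 91
- 2×#1 + 1×#2 + 2×#4: weight 17, value 86
Best: 94 pts.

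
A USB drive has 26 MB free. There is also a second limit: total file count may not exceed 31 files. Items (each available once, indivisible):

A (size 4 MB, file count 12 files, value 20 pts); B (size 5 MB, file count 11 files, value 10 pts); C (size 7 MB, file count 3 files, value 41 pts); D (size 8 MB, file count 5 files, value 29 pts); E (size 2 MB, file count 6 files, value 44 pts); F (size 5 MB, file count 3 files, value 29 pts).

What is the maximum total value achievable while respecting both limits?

Feasible sets respecting both limits:
- A+C+D+E+F: size 26, file count 29, value 163
- C+D+E+F: size 22, file count 17, value 143
- A+C+D+E: size 21, file count 26, value 134
Best: 163 pts.

163 pts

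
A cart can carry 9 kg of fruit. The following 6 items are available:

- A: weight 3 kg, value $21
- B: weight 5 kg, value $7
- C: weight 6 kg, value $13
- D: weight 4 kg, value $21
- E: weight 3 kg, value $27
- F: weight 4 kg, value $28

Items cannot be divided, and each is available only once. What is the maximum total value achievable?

This is a 0/1 knapsack; check combinations near the capacity.
- E+F: weight 3+4=7, value 27+28=55
- A+F: weight 3+4=7, value 21+28=49
- D+F: weight 4+4=8, value 21+28=49
- A+E: weight 3+3=6, value 21+27=48
Best: $55.

$55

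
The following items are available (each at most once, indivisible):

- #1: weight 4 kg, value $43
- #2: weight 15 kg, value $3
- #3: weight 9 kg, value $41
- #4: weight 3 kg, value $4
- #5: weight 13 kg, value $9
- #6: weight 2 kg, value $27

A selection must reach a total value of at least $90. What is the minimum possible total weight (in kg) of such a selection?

15

Subsets with value ≥ 90, sorted by total weight:
- #1+#3+#6: weight 15, value 111
- #1+#3+#4+#6: weight 18, value 115
- #1+#3+#5: weight 26, value 93
- #1+#3+#5+#6: weight 28, value 120
Minimum weight: 15 kg.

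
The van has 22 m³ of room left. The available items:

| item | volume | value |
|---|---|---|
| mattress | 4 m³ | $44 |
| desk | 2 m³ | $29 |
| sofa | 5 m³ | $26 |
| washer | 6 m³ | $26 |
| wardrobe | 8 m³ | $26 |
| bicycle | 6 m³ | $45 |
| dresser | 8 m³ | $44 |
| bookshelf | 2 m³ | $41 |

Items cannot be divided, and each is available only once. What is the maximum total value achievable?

This is a 0/1 knapsack; check combinations near the capacity.
- mattress+desk+bicycle+dresser+bookshelf: volume 4+2+6+8+2=22, value 44+29+45+44+41=203
- mattress+desk+sofa+bicycle+bookshelf: volume 4+2+5+6+2=19, value 44+29+26+45+41=185
- mattress+desk+washer+bicycle+bookshelf: volume 4+2+6+6+2=20, value 44+29+26+45+41=185
Best: $203.

$203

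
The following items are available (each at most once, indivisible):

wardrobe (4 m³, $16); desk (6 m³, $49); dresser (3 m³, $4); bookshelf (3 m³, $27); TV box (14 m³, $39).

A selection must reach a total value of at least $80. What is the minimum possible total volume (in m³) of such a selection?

12

Subsets with value ≥ 80, sorted by total volume:
- desk+dresser+bookshelf: volume 12, value 80
- wardrobe+desk+bookshelf: volume 13, value 92
- wardrobe+desk+dresser+bookshelf: volume 16, value 96
- desk+TV box: volume 20, value 88
Minimum volume: 12 m³.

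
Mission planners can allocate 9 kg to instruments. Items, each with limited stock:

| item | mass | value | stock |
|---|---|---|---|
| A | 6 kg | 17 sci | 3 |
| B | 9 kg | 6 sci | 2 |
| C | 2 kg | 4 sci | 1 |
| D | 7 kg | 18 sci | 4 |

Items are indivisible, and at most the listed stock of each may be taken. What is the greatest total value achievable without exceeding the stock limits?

Best selections within mass 9 and stock limits:
- 1×C + 1×D: mass 9, value 22
- 1×A + 1×C: mass 8, value 21
- 1×D: mass 7, value 18
- 1×A: mass 6, value 17
Best: 22 sci.

22 sci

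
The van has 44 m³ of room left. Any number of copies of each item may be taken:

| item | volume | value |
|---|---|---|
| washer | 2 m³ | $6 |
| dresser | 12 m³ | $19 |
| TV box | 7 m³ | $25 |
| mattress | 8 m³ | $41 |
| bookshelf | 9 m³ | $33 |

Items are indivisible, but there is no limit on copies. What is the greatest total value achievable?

$217

Best value-per-unit is mattress at 41/8; filling with it alone gives 5×41 = 205.
Optimal mix: 2×washer + 5×mattress → volume 44, value 217.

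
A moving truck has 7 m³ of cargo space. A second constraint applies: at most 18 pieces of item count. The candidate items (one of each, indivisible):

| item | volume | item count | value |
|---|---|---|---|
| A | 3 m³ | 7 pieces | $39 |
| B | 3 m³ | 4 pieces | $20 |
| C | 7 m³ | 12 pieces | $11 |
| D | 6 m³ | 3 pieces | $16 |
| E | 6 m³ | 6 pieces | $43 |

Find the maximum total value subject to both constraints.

$59

Feasible sets respecting both limits:
- A+B: volume 6, item count 11, value 59
- E: volume 6, item count 6, value 43
- A: volume 3, item count 7, value 39
- B: volume 3, item count 4, value 20
Best: $59.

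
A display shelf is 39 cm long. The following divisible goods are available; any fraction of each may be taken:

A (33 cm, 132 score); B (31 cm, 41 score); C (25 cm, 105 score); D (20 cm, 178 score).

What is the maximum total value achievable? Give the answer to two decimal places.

257.80

Take in order of value per unit:
- D (178/20 per unit): all 20 → value 178, running total 178.00
- C (105/25 per unit): 19 of 25 → value 19×105/25 = 79.8000, running total 257.80
Total 257.80.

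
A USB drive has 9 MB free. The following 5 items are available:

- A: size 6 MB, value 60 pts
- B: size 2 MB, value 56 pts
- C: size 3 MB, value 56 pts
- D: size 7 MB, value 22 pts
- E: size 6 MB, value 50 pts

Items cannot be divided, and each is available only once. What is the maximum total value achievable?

116 pts

This is a 0/1 knapsack; check combinations near the capacity.
- A+B: size 6+2=8, value 60+56=116
- A+C: size 6+3=9, value 60+56=116
- B+C: size 2+3=5, value 56+56=112
- B+E: size 2+6=8, value 56+50=106
- C+E: size 3+6=9, value 56+50=106
Best: 116 pts.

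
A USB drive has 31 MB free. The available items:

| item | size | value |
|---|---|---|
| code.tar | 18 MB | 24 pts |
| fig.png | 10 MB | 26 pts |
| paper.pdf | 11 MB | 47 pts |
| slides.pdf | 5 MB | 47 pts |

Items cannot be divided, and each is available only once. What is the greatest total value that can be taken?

Check high-value combinations within 31 MB:
- fig.png+paper.pdf+slides.pdf: size 10+11+5=26, value 26+47+47=120
- paper.pdf+slides.pdf: size 11+5=16, value 47+47=94
- fig.png+slides.pdf: size 10+5=15, value 26+47=73
Best: 120 pts.

120 pts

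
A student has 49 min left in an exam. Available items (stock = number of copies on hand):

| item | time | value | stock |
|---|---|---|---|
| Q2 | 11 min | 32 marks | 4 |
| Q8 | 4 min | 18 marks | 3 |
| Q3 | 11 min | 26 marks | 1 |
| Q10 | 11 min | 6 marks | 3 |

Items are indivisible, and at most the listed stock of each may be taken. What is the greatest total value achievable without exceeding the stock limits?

150 marks

Best selections within time 49 and stock limits:
- 3×Q2 + 3×Q8: time 45, value 150
- 4×Q2 + 1×Q8: time 48, value 146
- 2×Q2 + 3×Q8 + 1×Q3: time 45, value 144
Best: 150 marks.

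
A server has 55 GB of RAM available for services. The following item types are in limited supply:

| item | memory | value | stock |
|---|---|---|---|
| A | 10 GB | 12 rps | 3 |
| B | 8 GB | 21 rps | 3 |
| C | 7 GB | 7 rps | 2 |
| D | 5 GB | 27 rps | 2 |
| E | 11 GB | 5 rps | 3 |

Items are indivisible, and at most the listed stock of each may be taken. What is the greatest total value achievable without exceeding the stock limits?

141 rps

Best selections within memory 55 and stock limits:
- 2×A + 3×B + 2×D: memory 54, value 141
- 1×A + 3×B + 1×C + 2×D: memory 51, value 136
- 1×A + 3×B + 2×D + 1×E: memory 55, value 134
- 3×B + 2×C + 2×D: memory 48, value 131
Best: 141 rps.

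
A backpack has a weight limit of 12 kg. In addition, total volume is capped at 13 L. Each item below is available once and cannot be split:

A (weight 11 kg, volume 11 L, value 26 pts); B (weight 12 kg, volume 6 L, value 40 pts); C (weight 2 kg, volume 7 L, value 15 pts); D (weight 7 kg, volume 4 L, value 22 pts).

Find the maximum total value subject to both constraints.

40 pts

Feasible sets respecting both limits:
- B: weight 12, volume 6, value 40
- C+D: weight 9, volume 11, value 37
- A: weight 11, volume 11, value 26
Best: 40 pts.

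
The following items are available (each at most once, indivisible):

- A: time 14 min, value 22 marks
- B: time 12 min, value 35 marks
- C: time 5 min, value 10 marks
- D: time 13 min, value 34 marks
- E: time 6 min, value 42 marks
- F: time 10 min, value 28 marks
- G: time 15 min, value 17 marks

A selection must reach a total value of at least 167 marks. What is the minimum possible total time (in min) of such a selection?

60

Subsets with value ≥ 167, sorted by total time:
- A+B+C+D+E+F: time 60, value 171
- A+B+D+E+F+G: time 70, value 178
Minimum time: 60 min.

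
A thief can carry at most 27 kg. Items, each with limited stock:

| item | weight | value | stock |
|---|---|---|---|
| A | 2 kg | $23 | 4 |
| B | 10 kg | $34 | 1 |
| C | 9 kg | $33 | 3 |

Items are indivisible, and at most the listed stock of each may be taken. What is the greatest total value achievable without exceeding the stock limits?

$159

Best selections within weight 27 and stock limits:
- 4×A + 1×B + 1×C: weight 27, value 159
- 4×A + 2×C: weight 26, value 158
- 3×A + 1×B + 1×C: weight 25, value 136
- 3×A + 2×C: weight 24, value 135
Best: $159.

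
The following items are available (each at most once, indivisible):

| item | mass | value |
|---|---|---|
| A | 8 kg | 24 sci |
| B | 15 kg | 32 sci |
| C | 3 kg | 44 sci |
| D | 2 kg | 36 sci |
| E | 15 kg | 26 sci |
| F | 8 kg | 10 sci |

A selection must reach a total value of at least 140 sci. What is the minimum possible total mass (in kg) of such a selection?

Subsets with value ≥ 140, sorted by total mass:
- A+B+C+D+F: mass 36, value 146
- A+C+D+E+F: mass 36, value 140
- A+B+C+D+E: mass 43, value 162
- B+C+D+E+F: mass 43, value 148
Minimum mass: 36 kg.

36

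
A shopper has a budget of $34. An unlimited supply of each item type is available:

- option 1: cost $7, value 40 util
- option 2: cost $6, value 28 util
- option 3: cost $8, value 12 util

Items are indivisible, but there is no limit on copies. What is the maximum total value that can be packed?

Best value-per-unit is option 1 at 40/7; filling with it alone gives 4×40 = 160.
Optimal mix: 4×option 1 + 1×option 2 → cost 34, value 188.

188 util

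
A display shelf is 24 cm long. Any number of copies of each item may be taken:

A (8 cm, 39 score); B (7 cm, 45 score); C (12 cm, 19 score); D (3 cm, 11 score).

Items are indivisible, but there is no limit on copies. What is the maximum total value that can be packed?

Best value-per-unit is B at 45/7; filling with it alone gives 3×45 = 135.
Optimal mix: 3×B + 1×D → length 24, value 146.

146 score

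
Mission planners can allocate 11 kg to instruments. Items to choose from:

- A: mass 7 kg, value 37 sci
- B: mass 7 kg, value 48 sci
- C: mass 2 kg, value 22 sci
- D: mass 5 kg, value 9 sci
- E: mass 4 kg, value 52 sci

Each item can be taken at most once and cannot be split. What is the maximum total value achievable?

100 sci

Check high-value combinations within 11 kg:
- B+E: mass 7+4=11, value 48+52=100
- A+E: mass 7+4=11, value 37+52=89
- C+D+E: mass 2+5+4=11, value 22+9+52=83
- C+E: mass 2+4=6, value 22+52=74
Best: 100 sci.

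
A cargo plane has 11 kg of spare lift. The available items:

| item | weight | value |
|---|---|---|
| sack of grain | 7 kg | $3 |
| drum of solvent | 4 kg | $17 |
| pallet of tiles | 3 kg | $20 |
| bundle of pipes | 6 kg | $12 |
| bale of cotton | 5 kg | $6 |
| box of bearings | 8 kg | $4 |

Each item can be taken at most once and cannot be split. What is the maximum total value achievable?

Check high-value combinations within 11 kg:
- drum of solvent+pallet of tiles: weight 4+3=7, value 17+20=37
- pallet of tiles+bundle of pipes: weight 3+6=9, value 20+12=32
- drum of solvent+bundle of pipes: weight 4+6=10, value 17+12=29
- pallet of tiles+bale of cotton: weight 3+5=8, value 20+6=26
Best: $37.

$37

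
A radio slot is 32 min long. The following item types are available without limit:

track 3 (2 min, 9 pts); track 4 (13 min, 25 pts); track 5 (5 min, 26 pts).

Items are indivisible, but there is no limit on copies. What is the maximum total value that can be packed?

165 pts

Best value-per-unit is track 5 at 26/5; filling with it alone gives 6×26 = 156.
Optimal mix: 1×track 3 + 6×track 5 → duration 32, value 165.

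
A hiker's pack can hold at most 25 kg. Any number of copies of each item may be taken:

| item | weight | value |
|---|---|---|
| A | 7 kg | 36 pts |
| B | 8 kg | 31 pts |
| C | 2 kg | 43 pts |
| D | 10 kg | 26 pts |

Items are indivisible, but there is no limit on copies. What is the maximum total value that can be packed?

516 pts

Best value-per-unit is C at 43/2, and filling with it alone uses weight 12×2=24. No mix of the others beats 12×43 = 516.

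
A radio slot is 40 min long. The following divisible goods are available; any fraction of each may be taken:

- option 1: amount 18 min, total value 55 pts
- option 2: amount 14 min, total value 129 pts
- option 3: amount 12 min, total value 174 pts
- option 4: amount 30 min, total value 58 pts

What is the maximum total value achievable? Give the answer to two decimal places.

Take in order of value per unit:
- option 3 (174/12 per unit): all 12 → value 174, running total 174.00
- option 2 (129/14 per unit): all 14 → value 129, running total 303.00
- option 1 (55/18 per unit): 14 of 18 → value 14×55/18 = 42.7778, running total 345.78
Total 345.78.

345.78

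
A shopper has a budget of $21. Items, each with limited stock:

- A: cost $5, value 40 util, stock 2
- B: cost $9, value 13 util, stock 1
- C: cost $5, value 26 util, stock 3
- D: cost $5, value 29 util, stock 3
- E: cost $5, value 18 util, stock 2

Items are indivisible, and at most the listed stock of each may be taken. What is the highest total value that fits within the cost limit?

138 util

Best selections within cost 21 and stock limits:
- 2×A + 2×D: cost 20, value 138
- 2×A + 1×C + 1×D: cost 20, value 135
- 2×A + 2×C: cost 20, value 132
Best: 138 util.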